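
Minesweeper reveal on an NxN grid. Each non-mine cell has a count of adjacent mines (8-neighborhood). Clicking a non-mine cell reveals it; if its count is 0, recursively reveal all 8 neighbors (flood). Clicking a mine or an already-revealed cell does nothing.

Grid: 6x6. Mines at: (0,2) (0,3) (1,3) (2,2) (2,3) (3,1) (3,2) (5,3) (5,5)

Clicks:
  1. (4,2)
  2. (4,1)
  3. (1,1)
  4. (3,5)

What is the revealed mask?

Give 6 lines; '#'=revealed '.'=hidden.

Click 1 (4,2) count=3: revealed 1 new [(4,2)] -> total=1
Click 2 (4,1) count=2: revealed 1 new [(4,1)] -> total=2
Click 3 (1,1) count=2: revealed 1 new [(1,1)] -> total=3
Click 4 (3,5) count=0: revealed 10 new [(0,4) (0,5) (1,4) (1,5) (2,4) (2,5) (3,4) (3,5) (4,4) (4,5)] -> total=13

Answer: ....##
.#..##
....##
....##
.##.##
......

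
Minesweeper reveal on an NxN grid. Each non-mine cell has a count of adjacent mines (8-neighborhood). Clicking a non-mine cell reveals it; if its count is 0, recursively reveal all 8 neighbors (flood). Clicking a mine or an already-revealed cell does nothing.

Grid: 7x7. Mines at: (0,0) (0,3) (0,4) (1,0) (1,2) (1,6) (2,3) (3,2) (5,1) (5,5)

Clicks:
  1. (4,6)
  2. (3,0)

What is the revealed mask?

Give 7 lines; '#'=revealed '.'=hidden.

Click 1 (4,6) count=1: revealed 1 new [(4,6)] -> total=1
Click 2 (3,0) count=0: revealed 6 new [(2,0) (2,1) (3,0) (3,1) (4,0) (4,1)] -> total=7

Answer: .......
.......
##.....
##.....
##....#
.......
.......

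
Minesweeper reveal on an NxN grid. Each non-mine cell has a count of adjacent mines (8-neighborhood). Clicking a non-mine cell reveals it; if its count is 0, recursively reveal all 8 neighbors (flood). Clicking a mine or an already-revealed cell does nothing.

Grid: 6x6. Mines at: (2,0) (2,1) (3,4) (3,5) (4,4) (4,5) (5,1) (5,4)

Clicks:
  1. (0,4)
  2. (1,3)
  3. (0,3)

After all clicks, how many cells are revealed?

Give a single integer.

Click 1 (0,4) count=0: revealed 16 new [(0,0) (0,1) (0,2) (0,3) (0,4) (0,5) (1,0) (1,1) (1,2) (1,3) (1,4) (1,5) (2,2) (2,3) (2,4) (2,5)] -> total=16
Click 2 (1,3) count=0: revealed 0 new [(none)] -> total=16
Click 3 (0,3) count=0: revealed 0 new [(none)] -> total=16

Answer: 16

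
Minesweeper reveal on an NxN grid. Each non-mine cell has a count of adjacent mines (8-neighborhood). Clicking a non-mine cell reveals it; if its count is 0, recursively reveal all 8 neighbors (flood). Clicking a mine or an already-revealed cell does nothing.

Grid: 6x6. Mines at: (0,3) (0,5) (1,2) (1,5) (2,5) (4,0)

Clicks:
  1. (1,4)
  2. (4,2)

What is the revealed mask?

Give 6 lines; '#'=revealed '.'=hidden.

Answer: ......
....#.
.####.
.#####
.#####
.#####

Derivation:
Click 1 (1,4) count=4: revealed 1 new [(1,4)] -> total=1
Click 2 (4,2) count=0: revealed 19 new [(2,1) (2,2) (2,3) (2,4) (3,1) (3,2) (3,3) (3,4) (3,5) (4,1) (4,2) (4,3) (4,4) (4,5) (5,1) (5,2) (5,3) (5,4) (5,5)] -> total=20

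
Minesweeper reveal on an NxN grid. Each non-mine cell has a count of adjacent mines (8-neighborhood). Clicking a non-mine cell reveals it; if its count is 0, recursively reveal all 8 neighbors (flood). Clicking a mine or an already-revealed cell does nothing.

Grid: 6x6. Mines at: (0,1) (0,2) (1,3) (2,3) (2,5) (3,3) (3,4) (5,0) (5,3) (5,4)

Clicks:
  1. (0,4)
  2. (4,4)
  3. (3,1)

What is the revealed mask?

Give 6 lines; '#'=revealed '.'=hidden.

Answer: ....#.
###...
###...
###...
###.#.
......

Derivation:
Click 1 (0,4) count=1: revealed 1 new [(0,4)] -> total=1
Click 2 (4,4) count=4: revealed 1 new [(4,4)] -> total=2
Click 3 (3,1) count=0: revealed 12 new [(1,0) (1,1) (1,2) (2,0) (2,1) (2,2) (3,0) (3,1) (3,2) (4,0) (4,1) (4,2)] -> total=14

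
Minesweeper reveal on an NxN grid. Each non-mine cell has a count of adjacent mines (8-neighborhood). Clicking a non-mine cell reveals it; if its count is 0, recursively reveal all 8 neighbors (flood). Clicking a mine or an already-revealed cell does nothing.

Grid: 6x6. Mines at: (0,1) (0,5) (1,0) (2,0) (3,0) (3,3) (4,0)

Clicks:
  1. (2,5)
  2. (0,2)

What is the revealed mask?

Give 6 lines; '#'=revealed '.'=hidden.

Click 1 (2,5) count=0: revealed 16 new [(1,4) (1,5) (2,4) (2,5) (3,4) (3,5) (4,1) (4,2) (4,3) (4,4) (4,5) (5,1) (5,2) (5,3) (5,4) (5,5)] -> total=16
Click 2 (0,2) count=1: revealed 1 new [(0,2)] -> total=17

Answer: ..#...
....##
....##
....##
.#####
.#####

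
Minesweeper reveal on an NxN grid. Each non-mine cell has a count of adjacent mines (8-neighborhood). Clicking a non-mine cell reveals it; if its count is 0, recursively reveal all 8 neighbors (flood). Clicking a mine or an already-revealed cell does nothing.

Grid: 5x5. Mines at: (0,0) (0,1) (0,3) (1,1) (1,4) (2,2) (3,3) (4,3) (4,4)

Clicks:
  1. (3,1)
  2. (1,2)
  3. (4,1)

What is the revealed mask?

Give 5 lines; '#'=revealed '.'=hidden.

Click 1 (3,1) count=1: revealed 1 new [(3,1)] -> total=1
Click 2 (1,2) count=4: revealed 1 new [(1,2)] -> total=2
Click 3 (4,1) count=0: revealed 7 new [(2,0) (2,1) (3,0) (3,2) (4,0) (4,1) (4,2)] -> total=9

Answer: .....
..#..
##...
###..
###..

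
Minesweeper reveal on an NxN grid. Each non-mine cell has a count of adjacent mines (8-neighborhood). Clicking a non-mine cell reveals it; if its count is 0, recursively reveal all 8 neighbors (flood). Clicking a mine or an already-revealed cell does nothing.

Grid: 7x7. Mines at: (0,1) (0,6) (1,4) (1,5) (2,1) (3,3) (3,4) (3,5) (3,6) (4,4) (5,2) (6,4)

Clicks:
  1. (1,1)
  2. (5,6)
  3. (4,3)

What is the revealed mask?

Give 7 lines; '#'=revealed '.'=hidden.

Answer: .......
.#.....
.......
.......
...#.##
.....##
.....##

Derivation:
Click 1 (1,1) count=2: revealed 1 new [(1,1)] -> total=1
Click 2 (5,6) count=0: revealed 6 new [(4,5) (4,6) (5,5) (5,6) (6,5) (6,6)] -> total=7
Click 3 (4,3) count=4: revealed 1 new [(4,3)] -> total=8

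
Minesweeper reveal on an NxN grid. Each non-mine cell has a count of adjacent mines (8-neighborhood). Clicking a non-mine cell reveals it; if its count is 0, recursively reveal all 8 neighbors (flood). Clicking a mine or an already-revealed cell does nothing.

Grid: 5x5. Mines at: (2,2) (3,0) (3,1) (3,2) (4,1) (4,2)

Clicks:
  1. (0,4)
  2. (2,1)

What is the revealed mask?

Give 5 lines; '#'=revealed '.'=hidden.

Answer: #####
#####
##.##
...##
...##

Derivation:
Click 1 (0,4) count=0: revealed 18 new [(0,0) (0,1) (0,2) (0,3) (0,4) (1,0) (1,1) (1,2) (1,3) (1,4) (2,0) (2,1) (2,3) (2,4) (3,3) (3,4) (4,3) (4,4)] -> total=18
Click 2 (2,1) count=4: revealed 0 new [(none)] -> total=18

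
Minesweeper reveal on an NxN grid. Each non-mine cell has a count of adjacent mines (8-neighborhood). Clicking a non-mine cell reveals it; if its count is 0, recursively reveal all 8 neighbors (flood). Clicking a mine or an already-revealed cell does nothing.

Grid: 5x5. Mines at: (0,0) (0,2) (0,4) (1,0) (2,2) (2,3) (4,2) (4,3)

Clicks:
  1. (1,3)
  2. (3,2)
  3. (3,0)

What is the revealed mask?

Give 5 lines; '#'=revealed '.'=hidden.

Click 1 (1,3) count=4: revealed 1 new [(1,3)] -> total=1
Click 2 (3,2) count=4: revealed 1 new [(3,2)] -> total=2
Click 3 (3,0) count=0: revealed 6 new [(2,0) (2,1) (3,0) (3,1) (4,0) (4,1)] -> total=8

Answer: .....
...#.
##...
###..
##...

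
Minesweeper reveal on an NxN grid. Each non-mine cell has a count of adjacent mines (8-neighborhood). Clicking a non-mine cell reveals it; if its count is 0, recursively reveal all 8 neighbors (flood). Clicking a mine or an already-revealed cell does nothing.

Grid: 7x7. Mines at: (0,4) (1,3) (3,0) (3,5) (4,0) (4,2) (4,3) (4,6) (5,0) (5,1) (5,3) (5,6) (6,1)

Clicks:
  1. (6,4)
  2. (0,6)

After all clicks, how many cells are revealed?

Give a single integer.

Answer: 7

Derivation:
Click 1 (6,4) count=1: revealed 1 new [(6,4)] -> total=1
Click 2 (0,6) count=0: revealed 6 new [(0,5) (0,6) (1,5) (1,6) (2,5) (2,6)] -> total=7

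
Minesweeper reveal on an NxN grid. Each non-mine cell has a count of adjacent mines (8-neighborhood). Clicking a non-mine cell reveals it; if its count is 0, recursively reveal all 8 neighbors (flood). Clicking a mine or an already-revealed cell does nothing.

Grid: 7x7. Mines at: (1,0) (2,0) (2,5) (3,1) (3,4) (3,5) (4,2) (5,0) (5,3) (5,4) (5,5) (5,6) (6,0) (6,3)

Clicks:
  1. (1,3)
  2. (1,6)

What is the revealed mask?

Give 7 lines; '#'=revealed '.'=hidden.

Click 1 (1,3) count=0: revealed 16 new [(0,1) (0,2) (0,3) (0,4) (0,5) (0,6) (1,1) (1,2) (1,3) (1,4) (1,5) (1,6) (2,1) (2,2) (2,3) (2,4)] -> total=16
Click 2 (1,6) count=1: revealed 0 new [(none)] -> total=16

Answer: .######
.######
.####..
.......
.......
.......
.......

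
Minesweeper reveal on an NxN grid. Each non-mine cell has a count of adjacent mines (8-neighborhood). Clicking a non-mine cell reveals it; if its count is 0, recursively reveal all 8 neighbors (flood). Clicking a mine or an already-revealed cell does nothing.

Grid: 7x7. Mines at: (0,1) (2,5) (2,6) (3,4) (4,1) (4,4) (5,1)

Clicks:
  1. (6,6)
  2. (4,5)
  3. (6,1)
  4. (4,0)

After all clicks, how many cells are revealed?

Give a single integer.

Answer: 16

Derivation:
Click 1 (6,6) count=0: revealed 14 new [(3,5) (3,6) (4,5) (4,6) (5,2) (5,3) (5,4) (5,5) (5,6) (6,2) (6,3) (6,4) (6,5) (6,6)] -> total=14
Click 2 (4,5) count=2: revealed 0 new [(none)] -> total=14
Click 3 (6,1) count=1: revealed 1 new [(6,1)] -> total=15
Click 4 (4,0) count=2: revealed 1 new [(4,0)] -> total=16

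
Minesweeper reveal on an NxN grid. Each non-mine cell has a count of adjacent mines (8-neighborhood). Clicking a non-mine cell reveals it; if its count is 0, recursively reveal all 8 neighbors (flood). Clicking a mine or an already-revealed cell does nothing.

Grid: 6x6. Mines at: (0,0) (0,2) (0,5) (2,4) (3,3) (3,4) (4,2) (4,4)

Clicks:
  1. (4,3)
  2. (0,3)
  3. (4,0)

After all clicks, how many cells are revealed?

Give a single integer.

Click 1 (4,3) count=4: revealed 1 new [(4,3)] -> total=1
Click 2 (0,3) count=1: revealed 1 new [(0,3)] -> total=2
Click 3 (4,0) count=0: revealed 13 new [(1,0) (1,1) (1,2) (2,0) (2,1) (2,2) (3,0) (3,1) (3,2) (4,0) (4,1) (5,0) (5,1)] -> total=15

Answer: 15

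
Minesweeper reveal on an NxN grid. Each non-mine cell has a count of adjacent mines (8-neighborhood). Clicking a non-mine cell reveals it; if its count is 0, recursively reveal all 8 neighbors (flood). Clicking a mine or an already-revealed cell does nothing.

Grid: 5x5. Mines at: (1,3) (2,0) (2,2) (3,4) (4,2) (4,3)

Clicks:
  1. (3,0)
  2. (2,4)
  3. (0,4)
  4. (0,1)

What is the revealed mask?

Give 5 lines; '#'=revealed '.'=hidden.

Click 1 (3,0) count=1: revealed 1 new [(3,0)] -> total=1
Click 2 (2,4) count=2: revealed 1 new [(2,4)] -> total=2
Click 3 (0,4) count=1: revealed 1 new [(0,4)] -> total=3
Click 4 (0,1) count=0: revealed 6 new [(0,0) (0,1) (0,2) (1,0) (1,1) (1,2)] -> total=9

Answer: ###.#
###..
....#
#....
.....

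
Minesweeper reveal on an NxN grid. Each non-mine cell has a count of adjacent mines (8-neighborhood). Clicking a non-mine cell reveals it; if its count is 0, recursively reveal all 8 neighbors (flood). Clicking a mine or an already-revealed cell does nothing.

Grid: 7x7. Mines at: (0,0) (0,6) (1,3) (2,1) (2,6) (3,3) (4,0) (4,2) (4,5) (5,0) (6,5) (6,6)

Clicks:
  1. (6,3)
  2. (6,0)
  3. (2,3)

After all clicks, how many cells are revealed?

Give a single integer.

Answer: 10

Derivation:
Click 1 (6,3) count=0: revealed 8 new [(5,1) (5,2) (5,3) (5,4) (6,1) (6,2) (6,3) (6,4)] -> total=8
Click 2 (6,0) count=1: revealed 1 new [(6,0)] -> total=9
Click 3 (2,3) count=2: revealed 1 new [(2,3)] -> total=10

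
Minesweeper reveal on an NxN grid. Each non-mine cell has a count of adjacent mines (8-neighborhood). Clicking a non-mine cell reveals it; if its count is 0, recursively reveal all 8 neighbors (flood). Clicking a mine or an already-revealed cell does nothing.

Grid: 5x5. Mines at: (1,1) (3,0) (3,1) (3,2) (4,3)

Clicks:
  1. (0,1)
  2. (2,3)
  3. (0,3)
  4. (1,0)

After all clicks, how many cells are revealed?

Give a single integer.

Answer: 13

Derivation:
Click 1 (0,1) count=1: revealed 1 new [(0,1)] -> total=1
Click 2 (2,3) count=1: revealed 1 new [(2,3)] -> total=2
Click 3 (0,3) count=0: revealed 10 new [(0,2) (0,3) (0,4) (1,2) (1,3) (1,4) (2,2) (2,4) (3,3) (3,4)] -> total=12
Click 4 (1,0) count=1: revealed 1 new [(1,0)] -> total=13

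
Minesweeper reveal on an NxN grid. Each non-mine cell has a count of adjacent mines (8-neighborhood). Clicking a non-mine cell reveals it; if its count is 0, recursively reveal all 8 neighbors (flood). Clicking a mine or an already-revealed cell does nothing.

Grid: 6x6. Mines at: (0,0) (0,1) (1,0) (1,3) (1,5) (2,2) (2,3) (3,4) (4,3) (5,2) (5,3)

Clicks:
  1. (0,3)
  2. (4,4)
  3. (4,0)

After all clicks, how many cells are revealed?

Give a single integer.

Answer: 10

Derivation:
Click 1 (0,3) count=1: revealed 1 new [(0,3)] -> total=1
Click 2 (4,4) count=3: revealed 1 new [(4,4)] -> total=2
Click 3 (4,0) count=0: revealed 8 new [(2,0) (2,1) (3,0) (3,1) (4,0) (4,1) (5,0) (5,1)] -> total=10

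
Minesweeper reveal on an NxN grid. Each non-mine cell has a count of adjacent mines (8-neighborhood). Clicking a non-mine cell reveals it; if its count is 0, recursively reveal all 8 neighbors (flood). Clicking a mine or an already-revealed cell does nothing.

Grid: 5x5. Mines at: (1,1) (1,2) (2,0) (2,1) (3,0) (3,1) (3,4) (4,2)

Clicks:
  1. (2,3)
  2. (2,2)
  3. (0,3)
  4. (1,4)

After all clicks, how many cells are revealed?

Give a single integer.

Answer: 7

Derivation:
Click 1 (2,3) count=2: revealed 1 new [(2,3)] -> total=1
Click 2 (2,2) count=4: revealed 1 new [(2,2)] -> total=2
Click 3 (0,3) count=1: revealed 1 new [(0,3)] -> total=3
Click 4 (1,4) count=0: revealed 4 new [(0,4) (1,3) (1,4) (2,4)] -> total=7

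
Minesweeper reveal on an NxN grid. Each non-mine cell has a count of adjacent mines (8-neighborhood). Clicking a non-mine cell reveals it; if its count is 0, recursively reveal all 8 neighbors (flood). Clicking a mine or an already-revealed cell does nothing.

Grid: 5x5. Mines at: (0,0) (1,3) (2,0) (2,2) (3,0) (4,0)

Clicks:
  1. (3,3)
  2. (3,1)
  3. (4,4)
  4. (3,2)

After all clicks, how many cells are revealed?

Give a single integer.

Click 1 (3,3) count=1: revealed 1 new [(3,3)] -> total=1
Click 2 (3,1) count=4: revealed 1 new [(3,1)] -> total=2
Click 3 (4,4) count=0: revealed 8 new [(2,3) (2,4) (3,2) (3,4) (4,1) (4,2) (4,3) (4,4)] -> total=10
Click 4 (3,2) count=1: revealed 0 new [(none)] -> total=10

Answer: 10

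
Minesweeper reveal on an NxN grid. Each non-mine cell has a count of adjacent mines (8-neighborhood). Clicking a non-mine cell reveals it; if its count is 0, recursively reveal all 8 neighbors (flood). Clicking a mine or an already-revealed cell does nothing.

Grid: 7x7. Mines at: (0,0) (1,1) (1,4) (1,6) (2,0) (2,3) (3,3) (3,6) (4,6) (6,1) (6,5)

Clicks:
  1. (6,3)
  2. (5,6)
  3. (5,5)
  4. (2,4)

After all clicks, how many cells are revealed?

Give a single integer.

Answer: 12

Derivation:
Click 1 (6,3) count=0: revealed 9 new [(4,2) (4,3) (4,4) (5,2) (5,3) (5,4) (6,2) (6,3) (6,4)] -> total=9
Click 2 (5,6) count=2: revealed 1 new [(5,6)] -> total=10
Click 3 (5,5) count=2: revealed 1 new [(5,5)] -> total=11
Click 4 (2,4) count=3: revealed 1 new [(2,4)] -> total=12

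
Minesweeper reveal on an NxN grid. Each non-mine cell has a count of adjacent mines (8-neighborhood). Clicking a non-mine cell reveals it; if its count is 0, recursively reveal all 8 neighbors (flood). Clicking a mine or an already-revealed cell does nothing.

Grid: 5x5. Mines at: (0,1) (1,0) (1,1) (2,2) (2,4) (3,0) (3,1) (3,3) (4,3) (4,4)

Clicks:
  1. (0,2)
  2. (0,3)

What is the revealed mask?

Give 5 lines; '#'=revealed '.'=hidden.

Answer: ..###
..###
.....
.....
.....

Derivation:
Click 1 (0,2) count=2: revealed 1 new [(0,2)] -> total=1
Click 2 (0,3) count=0: revealed 5 new [(0,3) (0,4) (1,2) (1,3) (1,4)] -> total=6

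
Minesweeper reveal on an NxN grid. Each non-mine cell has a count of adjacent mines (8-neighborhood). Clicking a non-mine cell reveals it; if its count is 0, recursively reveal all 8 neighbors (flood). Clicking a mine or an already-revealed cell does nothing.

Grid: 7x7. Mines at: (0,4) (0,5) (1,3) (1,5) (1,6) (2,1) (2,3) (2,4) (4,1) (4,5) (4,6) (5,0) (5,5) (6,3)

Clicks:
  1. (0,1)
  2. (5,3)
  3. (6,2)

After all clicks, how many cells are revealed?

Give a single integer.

Click 1 (0,1) count=0: revealed 6 new [(0,0) (0,1) (0,2) (1,0) (1,1) (1,2)] -> total=6
Click 2 (5,3) count=1: revealed 1 new [(5,3)] -> total=7
Click 3 (6,2) count=1: revealed 1 new [(6,2)] -> total=8

Answer: 8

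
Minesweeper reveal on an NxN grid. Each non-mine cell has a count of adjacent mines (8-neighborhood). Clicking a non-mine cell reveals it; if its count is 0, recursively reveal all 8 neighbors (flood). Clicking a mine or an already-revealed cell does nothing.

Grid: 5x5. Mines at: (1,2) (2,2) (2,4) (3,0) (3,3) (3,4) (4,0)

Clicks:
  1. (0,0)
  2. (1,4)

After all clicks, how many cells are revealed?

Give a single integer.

Answer: 7

Derivation:
Click 1 (0,0) count=0: revealed 6 new [(0,0) (0,1) (1,0) (1,1) (2,0) (2,1)] -> total=6
Click 2 (1,4) count=1: revealed 1 new [(1,4)] -> total=7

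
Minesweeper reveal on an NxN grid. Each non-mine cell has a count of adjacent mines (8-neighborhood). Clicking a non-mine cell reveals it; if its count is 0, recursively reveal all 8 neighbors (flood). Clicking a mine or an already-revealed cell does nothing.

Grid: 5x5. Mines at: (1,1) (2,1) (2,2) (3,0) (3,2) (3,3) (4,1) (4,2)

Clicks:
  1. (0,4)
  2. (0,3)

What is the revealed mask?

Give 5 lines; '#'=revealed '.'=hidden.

Answer: ..###
..###
...##
.....
.....

Derivation:
Click 1 (0,4) count=0: revealed 8 new [(0,2) (0,3) (0,4) (1,2) (1,3) (1,4) (2,3) (2,4)] -> total=8
Click 2 (0,3) count=0: revealed 0 new [(none)] -> total=8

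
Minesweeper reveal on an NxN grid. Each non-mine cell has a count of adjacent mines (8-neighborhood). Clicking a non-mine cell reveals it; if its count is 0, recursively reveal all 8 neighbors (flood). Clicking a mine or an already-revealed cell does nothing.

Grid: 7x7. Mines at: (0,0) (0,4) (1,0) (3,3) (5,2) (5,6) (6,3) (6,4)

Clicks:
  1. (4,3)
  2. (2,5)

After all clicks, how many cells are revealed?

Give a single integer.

Click 1 (4,3) count=2: revealed 1 new [(4,3)] -> total=1
Click 2 (2,5) count=0: revealed 14 new [(0,5) (0,6) (1,4) (1,5) (1,6) (2,4) (2,5) (2,6) (3,4) (3,5) (3,6) (4,4) (4,5) (4,6)] -> total=15

Answer: 15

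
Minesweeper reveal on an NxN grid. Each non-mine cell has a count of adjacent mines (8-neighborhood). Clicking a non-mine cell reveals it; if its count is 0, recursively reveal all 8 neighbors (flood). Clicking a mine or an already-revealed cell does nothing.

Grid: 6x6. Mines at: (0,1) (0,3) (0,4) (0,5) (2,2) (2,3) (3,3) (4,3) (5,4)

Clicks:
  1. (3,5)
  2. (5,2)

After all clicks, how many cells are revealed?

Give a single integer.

Answer: 9

Derivation:
Click 1 (3,5) count=0: revealed 8 new [(1,4) (1,5) (2,4) (2,5) (3,4) (3,5) (4,4) (4,5)] -> total=8
Click 2 (5,2) count=1: revealed 1 new [(5,2)] -> total=9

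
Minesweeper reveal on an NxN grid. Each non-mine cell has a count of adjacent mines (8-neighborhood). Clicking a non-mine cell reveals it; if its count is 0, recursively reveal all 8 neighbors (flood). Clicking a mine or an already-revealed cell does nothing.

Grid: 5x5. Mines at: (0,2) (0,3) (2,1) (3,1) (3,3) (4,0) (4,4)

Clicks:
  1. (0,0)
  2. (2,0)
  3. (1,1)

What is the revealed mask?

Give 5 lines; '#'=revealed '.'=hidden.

Click 1 (0,0) count=0: revealed 4 new [(0,0) (0,1) (1,0) (1,1)] -> total=4
Click 2 (2,0) count=2: revealed 1 new [(2,0)] -> total=5
Click 3 (1,1) count=2: revealed 0 new [(none)] -> total=5

Answer: ##...
##...
#....
.....
.....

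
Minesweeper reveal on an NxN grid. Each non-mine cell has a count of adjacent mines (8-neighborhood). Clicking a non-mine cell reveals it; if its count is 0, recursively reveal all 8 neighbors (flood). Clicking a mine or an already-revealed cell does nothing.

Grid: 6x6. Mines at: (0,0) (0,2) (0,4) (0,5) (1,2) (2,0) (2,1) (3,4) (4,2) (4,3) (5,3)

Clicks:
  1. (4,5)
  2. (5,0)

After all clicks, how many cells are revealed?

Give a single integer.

Answer: 7

Derivation:
Click 1 (4,5) count=1: revealed 1 new [(4,5)] -> total=1
Click 2 (5,0) count=0: revealed 6 new [(3,0) (3,1) (4,0) (4,1) (5,0) (5,1)] -> total=7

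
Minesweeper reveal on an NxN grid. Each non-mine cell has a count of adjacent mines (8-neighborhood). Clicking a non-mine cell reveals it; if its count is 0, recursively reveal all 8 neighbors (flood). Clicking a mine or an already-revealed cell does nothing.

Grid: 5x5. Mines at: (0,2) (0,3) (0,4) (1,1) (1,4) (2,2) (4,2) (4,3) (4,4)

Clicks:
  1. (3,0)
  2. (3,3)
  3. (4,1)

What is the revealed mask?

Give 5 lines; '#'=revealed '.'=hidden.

Click 1 (3,0) count=0: revealed 6 new [(2,0) (2,1) (3,0) (3,1) (4,0) (4,1)] -> total=6
Click 2 (3,3) count=4: revealed 1 new [(3,3)] -> total=7
Click 3 (4,1) count=1: revealed 0 new [(none)] -> total=7

Answer: .....
.....
##...
##.#.
##...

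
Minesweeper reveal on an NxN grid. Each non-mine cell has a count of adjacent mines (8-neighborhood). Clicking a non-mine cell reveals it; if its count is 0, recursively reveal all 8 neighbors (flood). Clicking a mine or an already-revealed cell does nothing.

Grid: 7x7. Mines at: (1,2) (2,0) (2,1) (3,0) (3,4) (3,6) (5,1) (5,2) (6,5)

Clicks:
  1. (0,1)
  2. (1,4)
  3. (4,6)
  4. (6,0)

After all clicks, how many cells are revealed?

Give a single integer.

Answer: 15

Derivation:
Click 1 (0,1) count=1: revealed 1 new [(0,1)] -> total=1
Click 2 (1,4) count=0: revealed 12 new [(0,3) (0,4) (0,5) (0,6) (1,3) (1,4) (1,5) (1,6) (2,3) (2,4) (2,5) (2,6)] -> total=13
Click 3 (4,6) count=1: revealed 1 new [(4,6)] -> total=14
Click 4 (6,0) count=1: revealed 1 new [(6,0)] -> total=15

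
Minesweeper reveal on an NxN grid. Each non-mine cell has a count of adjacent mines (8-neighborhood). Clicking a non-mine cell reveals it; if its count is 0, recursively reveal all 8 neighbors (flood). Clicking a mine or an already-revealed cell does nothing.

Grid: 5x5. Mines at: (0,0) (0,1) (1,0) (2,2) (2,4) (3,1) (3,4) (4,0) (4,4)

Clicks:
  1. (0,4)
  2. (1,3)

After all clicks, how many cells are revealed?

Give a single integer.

Click 1 (0,4) count=0: revealed 6 new [(0,2) (0,3) (0,4) (1,2) (1,3) (1,4)] -> total=6
Click 2 (1,3) count=2: revealed 0 new [(none)] -> total=6

Answer: 6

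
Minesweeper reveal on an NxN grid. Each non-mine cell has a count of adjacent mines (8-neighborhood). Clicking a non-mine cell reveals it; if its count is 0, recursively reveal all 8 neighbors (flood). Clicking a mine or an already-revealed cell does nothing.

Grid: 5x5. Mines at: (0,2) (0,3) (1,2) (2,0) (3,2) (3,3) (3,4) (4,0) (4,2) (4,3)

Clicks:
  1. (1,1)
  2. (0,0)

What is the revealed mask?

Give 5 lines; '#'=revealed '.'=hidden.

Click 1 (1,1) count=3: revealed 1 new [(1,1)] -> total=1
Click 2 (0,0) count=0: revealed 3 new [(0,0) (0,1) (1,0)] -> total=4

Answer: ##...
##...
.....
.....
.....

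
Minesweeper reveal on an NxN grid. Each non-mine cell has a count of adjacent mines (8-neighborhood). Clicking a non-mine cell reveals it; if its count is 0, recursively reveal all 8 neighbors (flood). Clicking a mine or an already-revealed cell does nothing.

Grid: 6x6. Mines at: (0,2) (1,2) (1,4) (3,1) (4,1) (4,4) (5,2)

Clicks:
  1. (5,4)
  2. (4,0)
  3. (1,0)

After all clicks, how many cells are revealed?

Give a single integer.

Answer: 8

Derivation:
Click 1 (5,4) count=1: revealed 1 new [(5,4)] -> total=1
Click 2 (4,0) count=2: revealed 1 new [(4,0)] -> total=2
Click 3 (1,0) count=0: revealed 6 new [(0,0) (0,1) (1,0) (1,1) (2,0) (2,1)] -> total=8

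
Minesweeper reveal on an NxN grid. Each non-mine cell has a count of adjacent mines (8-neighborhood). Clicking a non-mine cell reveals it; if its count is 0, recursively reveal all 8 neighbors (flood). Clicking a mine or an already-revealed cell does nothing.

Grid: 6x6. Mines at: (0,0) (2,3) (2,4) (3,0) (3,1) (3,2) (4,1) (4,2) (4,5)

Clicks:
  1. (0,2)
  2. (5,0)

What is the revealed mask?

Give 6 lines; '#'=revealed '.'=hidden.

Click 1 (0,2) count=0: revealed 10 new [(0,1) (0,2) (0,3) (0,4) (0,5) (1,1) (1,2) (1,3) (1,4) (1,5)] -> total=10
Click 2 (5,0) count=1: revealed 1 new [(5,0)] -> total=11

Answer: .#####
.#####
......
......
......
#.....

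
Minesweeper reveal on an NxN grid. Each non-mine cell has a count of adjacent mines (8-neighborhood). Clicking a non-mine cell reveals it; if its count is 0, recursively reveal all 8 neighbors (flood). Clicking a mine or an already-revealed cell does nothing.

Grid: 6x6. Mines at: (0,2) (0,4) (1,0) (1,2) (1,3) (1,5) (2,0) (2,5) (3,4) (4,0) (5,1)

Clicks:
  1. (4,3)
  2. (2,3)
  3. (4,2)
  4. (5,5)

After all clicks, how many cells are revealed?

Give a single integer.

Answer: 9

Derivation:
Click 1 (4,3) count=1: revealed 1 new [(4,3)] -> total=1
Click 2 (2,3) count=3: revealed 1 new [(2,3)] -> total=2
Click 3 (4,2) count=1: revealed 1 new [(4,2)] -> total=3
Click 4 (5,5) count=0: revealed 6 new [(4,4) (4,5) (5,2) (5,3) (5,4) (5,5)] -> total=9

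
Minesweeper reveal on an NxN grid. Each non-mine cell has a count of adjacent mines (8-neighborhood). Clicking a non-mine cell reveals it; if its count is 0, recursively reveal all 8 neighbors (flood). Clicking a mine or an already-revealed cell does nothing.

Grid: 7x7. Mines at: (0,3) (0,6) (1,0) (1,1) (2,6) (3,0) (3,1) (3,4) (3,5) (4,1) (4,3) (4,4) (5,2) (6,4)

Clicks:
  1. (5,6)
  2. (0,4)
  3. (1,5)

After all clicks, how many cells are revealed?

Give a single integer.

Click 1 (5,6) count=0: revealed 6 new [(4,5) (4,6) (5,5) (5,6) (6,5) (6,6)] -> total=6
Click 2 (0,4) count=1: revealed 1 new [(0,4)] -> total=7
Click 3 (1,5) count=2: revealed 1 new [(1,5)] -> total=8

Answer: 8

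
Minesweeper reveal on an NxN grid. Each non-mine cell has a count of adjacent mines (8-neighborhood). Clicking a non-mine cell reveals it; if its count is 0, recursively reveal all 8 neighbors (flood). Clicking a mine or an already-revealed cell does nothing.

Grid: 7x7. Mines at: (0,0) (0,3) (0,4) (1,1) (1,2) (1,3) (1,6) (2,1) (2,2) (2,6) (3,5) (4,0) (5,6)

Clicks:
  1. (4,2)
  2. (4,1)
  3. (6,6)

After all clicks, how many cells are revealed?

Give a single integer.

Answer: 22

Derivation:
Click 1 (4,2) count=0: revealed 21 new [(3,1) (3,2) (3,3) (3,4) (4,1) (4,2) (4,3) (4,4) (4,5) (5,0) (5,1) (5,2) (5,3) (5,4) (5,5) (6,0) (6,1) (6,2) (6,3) (6,4) (6,5)] -> total=21
Click 2 (4,1) count=1: revealed 0 new [(none)] -> total=21
Click 3 (6,6) count=1: revealed 1 new [(6,6)] -> total=22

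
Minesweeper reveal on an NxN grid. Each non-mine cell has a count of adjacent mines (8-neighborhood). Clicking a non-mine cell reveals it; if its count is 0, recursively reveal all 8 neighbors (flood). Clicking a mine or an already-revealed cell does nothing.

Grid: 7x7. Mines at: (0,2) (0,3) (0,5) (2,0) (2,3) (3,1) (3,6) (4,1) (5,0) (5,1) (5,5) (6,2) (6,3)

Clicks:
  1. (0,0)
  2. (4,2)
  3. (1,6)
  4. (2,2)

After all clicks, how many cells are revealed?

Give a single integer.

Click 1 (0,0) count=0: revealed 4 new [(0,0) (0,1) (1,0) (1,1)] -> total=4
Click 2 (4,2) count=3: revealed 1 new [(4,2)] -> total=5
Click 3 (1,6) count=1: revealed 1 new [(1,6)] -> total=6
Click 4 (2,2) count=2: revealed 1 new [(2,2)] -> total=7

Answer: 7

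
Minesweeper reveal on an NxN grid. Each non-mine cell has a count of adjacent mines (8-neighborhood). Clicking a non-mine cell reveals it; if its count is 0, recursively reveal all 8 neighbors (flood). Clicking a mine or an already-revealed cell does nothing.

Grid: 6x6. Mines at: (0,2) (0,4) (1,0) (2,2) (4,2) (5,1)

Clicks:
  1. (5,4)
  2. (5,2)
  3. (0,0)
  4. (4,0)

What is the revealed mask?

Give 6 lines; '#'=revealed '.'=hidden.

Click 1 (5,4) count=0: revealed 15 new [(1,3) (1,4) (1,5) (2,3) (2,4) (2,5) (3,3) (3,4) (3,5) (4,3) (4,4) (4,5) (5,3) (5,4) (5,5)] -> total=15
Click 2 (5,2) count=2: revealed 1 new [(5,2)] -> total=16
Click 3 (0,0) count=1: revealed 1 new [(0,0)] -> total=17
Click 4 (4,0) count=1: revealed 1 new [(4,0)] -> total=18

Answer: #.....
...###
...###
...###
#..###
..####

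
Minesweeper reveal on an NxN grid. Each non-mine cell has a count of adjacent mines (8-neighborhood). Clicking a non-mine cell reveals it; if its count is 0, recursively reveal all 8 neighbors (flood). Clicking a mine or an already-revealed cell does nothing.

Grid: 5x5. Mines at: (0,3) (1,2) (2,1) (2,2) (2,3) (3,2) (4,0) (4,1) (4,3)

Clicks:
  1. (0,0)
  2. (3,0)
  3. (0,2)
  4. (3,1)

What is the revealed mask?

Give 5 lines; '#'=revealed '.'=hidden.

Answer: ###..
##...
.....
##...
.....

Derivation:
Click 1 (0,0) count=0: revealed 4 new [(0,0) (0,1) (1,0) (1,1)] -> total=4
Click 2 (3,0) count=3: revealed 1 new [(3,0)] -> total=5
Click 3 (0,2) count=2: revealed 1 new [(0,2)] -> total=6
Click 4 (3,1) count=5: revealed 1 new [(3,1)] -> total=7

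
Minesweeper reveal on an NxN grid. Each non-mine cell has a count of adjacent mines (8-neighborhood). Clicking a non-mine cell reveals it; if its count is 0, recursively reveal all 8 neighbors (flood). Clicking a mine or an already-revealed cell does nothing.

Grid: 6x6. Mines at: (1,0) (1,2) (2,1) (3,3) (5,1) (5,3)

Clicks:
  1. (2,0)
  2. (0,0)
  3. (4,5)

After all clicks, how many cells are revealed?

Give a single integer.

Click 1 (2,0) count=2: revealed 1 new [(2,0)] -> total=1
Click 2 (0,0) count=1: revealed 1 new [(0,0)] -> total=2
Click 3 (4,5) count=0: revealed 15 new [(0,3) (0,4) (0,5) (1,3) (1,4) (1,5) (2,3) (2,4) (2,5) (3,4) (3,5) (4,4) (4,5) (5,4) (5,5)] -> total=17

Answer: 17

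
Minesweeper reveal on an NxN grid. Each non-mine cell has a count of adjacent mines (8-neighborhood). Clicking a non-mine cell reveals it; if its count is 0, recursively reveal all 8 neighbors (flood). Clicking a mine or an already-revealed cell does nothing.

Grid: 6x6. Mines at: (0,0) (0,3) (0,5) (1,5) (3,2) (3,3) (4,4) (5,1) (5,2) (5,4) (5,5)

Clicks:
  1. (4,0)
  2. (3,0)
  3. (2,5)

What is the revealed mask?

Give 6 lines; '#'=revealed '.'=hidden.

Answer: ......
##....
##...#
##....
##....
......

Derivation:
Click 1 (4,0) count=1: revealed 1 new [(4,0)] -> total=1
Click 2 (3,0) count=0: revealed 7 new [(1,0) (1,1) (2,0) (2,1) (3,0) (3,1) (4,1)] -> total=8
Click 3 (2,5) count=1: revealed 1 new [(2,5)] -> total=9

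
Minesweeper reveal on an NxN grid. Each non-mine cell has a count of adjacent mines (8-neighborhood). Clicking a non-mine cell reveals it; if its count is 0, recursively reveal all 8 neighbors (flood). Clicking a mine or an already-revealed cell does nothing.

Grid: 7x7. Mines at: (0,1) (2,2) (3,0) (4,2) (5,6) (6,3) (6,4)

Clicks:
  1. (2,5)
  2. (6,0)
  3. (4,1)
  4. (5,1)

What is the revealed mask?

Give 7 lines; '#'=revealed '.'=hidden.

Answer: ..#####
..#####
...####
...####
##.####
######.
###....

Derivation:
Click 1 (2,5) count=0: revealed 25 new [(0,2) (0,3) (0,4) (0,5) (0,6) (1,2) (1,3) (1,4) (1,5) (1,6) (2,3) (2,4) (2,5) (2,6) (3,3) (3,4) (3,5) (3,6) (4,3) (4,4) (4,5) (4,6) (5,3) (5,4) (5,5)] -> total=25
Click 2 (6,0) count=0: revealed 8 new [(4,0) (4,1) (5,0) (5,1) (5,2) (6,0) (6,1) (6,2)] -> total=33
Click 3 (4,1) count=2: revealed 0 new [(none)] -> total=33
Click 4 (5,1) count=1: revealed 0 new [(none)] -> total=33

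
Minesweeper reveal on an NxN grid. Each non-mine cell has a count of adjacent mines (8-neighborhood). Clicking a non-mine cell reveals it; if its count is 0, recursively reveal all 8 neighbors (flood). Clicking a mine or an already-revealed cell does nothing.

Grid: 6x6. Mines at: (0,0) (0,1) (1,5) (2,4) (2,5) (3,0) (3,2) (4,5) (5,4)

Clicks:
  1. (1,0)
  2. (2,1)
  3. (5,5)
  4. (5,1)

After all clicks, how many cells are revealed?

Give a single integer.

Click 1 (1,0) count=2: revealed 1 new [(1,0)] -> total=1
Click 2 (2,1) count=2: revealed 1 new [(2,1)] -> total=2
Click 3 (5,5) count=2: revealed 1 new [(5,5)] -> total=3
Click 4 (5,1) count=0: revealed 8 new [(4,0) (4,1) (4,2) (4,3) (5,0) (5,1) (5,2) (5,3)] -> total=11

Answer: 11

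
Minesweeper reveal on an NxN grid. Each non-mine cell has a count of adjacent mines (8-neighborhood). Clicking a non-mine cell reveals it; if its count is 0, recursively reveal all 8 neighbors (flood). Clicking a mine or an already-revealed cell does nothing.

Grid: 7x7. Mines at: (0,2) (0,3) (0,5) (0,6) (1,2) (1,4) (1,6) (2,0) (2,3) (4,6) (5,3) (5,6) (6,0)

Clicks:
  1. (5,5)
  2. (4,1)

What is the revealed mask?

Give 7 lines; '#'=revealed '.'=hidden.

Answer: .......
.......
.......
###....
###....
###..#.
.......

Derivation:
Click 1 (5,5) count=2: revealed 1 new [(5,5)] -> total=1
Click 2 (4,1) count=0: revealed 9 new [(3,0) (3,1) (3,2) (4,0) (4,1) (4,2) (5,0) (5,1) (5,2)] -> total=10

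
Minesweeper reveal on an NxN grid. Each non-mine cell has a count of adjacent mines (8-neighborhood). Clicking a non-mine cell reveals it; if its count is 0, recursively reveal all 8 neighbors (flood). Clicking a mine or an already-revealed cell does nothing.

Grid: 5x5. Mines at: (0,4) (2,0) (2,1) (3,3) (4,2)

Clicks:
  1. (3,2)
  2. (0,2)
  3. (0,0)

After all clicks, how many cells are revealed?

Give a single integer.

Answer: 9

Derivation:
Click 1 (3,2) count=3: revealed 1 new [(3,2)] -> total=1
Click 2 (0,2) count=0: revealed 8 new [(0,0) (0,1) (0,2) (0,3) (1,0) (1,1) (1,2) (1,3)] -> total=9
Click 3 (0,0) count=0: revealed 0 new [(none)] -> total=9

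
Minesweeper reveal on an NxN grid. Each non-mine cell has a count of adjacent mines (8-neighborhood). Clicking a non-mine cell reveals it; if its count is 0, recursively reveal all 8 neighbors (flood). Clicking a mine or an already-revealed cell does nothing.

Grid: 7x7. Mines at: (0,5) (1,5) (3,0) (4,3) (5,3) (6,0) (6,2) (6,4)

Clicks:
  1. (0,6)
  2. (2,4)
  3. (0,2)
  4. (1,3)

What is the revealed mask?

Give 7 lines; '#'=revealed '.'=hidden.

Answer: #####.#
#####..
#####..
.####..
.......
.......
.......

Derivation:
Click 1 (0,6) count=2: revealed 1 new [(0,6)] -> total=1
Click 2 (2,4) count=1: revealed 1 new [(2,4)] -> total=2
Click 3 (0,2) count=0: revealed 18 new [(0,0) (0,1) (0,2) (0,3) (0,4) (1,0) (1,1) (1,2) (1,3) (1,4) (2,0) (2,1) (2,2) (2,3) (3,1) (3,2) (3,3) (3,4)] -> total=20
Click 4 (1,3) count=0: revealed 0 new [(none)] -> total=20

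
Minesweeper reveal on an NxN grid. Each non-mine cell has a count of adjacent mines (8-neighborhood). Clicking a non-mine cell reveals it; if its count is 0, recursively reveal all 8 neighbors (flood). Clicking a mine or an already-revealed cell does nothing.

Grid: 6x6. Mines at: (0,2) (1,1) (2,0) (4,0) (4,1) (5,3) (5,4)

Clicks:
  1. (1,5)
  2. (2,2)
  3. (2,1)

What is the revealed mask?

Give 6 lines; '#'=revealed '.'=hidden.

Answer: ...###
..####
.#####
..####
..####
......

Derivation:
Click 1 (1,5) count=0: revealed 19 new [(0,3) (0,4) (0,5) (1,2) (1,3) (1,4) (1,5) (2,2) (2,3) (2,4) (2,5) (3,2) (3,3) (3,4) (3,5) (4,2) (4,3) (4,4) (4,5)] -> total=19
Click 2 (2,2) count=1: revealed 0 new [(none)] -> total=19
Click 3 (2,1) count=2: revealed 1 new [(2,1)] -> total=20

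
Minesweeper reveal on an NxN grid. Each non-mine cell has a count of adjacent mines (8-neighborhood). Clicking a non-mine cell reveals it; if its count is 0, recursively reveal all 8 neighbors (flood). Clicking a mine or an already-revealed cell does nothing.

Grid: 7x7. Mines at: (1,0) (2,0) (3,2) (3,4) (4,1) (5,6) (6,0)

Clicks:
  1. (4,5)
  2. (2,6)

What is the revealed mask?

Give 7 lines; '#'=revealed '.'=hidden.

Click 1 (4,5) count=2: revealed 1 new [(4,5)] -> total=1
Click 2 (2,6) count=0: revealed 21 new [(0,1) (0,2) (0,3) (0,4) (0,5) (0,6) (1,1) (1,2) (1,3) (1,4) (1,5) (1,6) (2,1) (2,2) (2,3) (2,4) (2,5) (2,6) (3,5) (3,6) (4,6)] -> total=22

Answer: .######
.######
.######
.....##
.....##
.......
.......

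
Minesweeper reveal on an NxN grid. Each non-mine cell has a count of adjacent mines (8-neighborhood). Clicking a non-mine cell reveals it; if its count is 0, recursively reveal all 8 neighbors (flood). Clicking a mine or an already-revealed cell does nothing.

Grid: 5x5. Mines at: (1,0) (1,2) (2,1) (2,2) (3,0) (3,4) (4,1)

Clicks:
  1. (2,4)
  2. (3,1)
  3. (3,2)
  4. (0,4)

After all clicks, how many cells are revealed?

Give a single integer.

Answer: 8

Derivation:
Click 1 (2,4) count=1: revealed 1 new [(2,4)] -> total=1
Click 2 (3,1) count=4: revealed 1 new [(3,1)] -> total=2
Click 3 (3,2) count=3: revealed 1 new [(3,2)] -> total=3
Click 4 (0,4) count=0: revealed 5 new [(0,3) (0,4) (1,3) (1,4) (2,3)] -> total=8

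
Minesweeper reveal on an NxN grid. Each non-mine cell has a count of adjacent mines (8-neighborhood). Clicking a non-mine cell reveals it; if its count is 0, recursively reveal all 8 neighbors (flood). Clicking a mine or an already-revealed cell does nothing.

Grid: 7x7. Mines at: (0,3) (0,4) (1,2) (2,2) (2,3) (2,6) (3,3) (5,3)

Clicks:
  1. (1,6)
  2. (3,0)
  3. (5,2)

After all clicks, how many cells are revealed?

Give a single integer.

Answer: 19

Derivation:
Click 1 (1,6) count=1: revealed 1 new [(1,6)] -> total=1
Click 2 (3,0) count=0: revealed 18 new [(0,0) (0,1) (1,0) (1,1) (2,0) (2,1) (3,0) (3,1) (3,2) (4,0) (4,1) (4,2) (5,0) (5,1) (5,2) (6,0) (6,1) (6,2)] -> total=19
Click 3 (5,2) count=1: revealed 0 new [(none)] -> total=19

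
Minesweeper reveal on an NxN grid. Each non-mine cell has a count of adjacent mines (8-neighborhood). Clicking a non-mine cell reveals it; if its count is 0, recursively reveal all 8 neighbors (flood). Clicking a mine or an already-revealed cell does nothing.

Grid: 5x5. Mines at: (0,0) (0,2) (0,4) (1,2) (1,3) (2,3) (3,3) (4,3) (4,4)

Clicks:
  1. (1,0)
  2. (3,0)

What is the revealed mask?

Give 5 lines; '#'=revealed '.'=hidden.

Click 1 (1,0) count=1: revealed 1 new [(1,0)] -> total=1
Click 2 (3,0) count=0: revealed 10 new [(1,1) (2,0) (2,1) (2,2) (3,0) (3,1) (3,2) (4,0) (4,1) (4,2)] -> total=11

Answer: .....
##...
###..
###..
###..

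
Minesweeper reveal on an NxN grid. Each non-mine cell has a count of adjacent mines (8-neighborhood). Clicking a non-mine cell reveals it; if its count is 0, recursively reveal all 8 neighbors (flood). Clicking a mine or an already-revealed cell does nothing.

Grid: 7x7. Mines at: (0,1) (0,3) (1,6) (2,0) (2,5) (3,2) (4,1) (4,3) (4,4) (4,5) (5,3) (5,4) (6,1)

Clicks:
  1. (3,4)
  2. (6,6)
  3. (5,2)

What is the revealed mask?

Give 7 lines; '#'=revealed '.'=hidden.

Click 1 (3,4) count=4: revealed 1 new [(3,4)] -> total=1
Click 2 (6,6) count=0: revealed 4 new [(5,5) (5,6) (6,5) (6,6)] -> total=5
Click 3 (5,2) count=4: revealed 1 new [(5,2)] -> total=6

Answer: .......
.......
.......
....#..
.......
..#..##
.....##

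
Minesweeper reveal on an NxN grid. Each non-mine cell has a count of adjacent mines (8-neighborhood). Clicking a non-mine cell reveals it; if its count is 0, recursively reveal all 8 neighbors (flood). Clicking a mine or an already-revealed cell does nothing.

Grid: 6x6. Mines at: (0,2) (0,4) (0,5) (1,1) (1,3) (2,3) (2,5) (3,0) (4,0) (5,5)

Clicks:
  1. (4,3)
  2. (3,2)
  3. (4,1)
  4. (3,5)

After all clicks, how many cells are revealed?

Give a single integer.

Answer: 13

Derivation:
Click 1 (4,3) count=0: revealed 12 new [(3,1) (3,2) (3,3) (3,4) (4,1) (4,2) (4,3) (4,4) (5,1) (5,2) (5,3) (5,4)] -> total=12
Click 2 (3,2) count=1: revealed 0 new [(none)] -> total=12
Click 3 (4,1) count=2: revealed 0 new [(none)] -> total=12
Click 4 (3,5) count=1: revealed 1 new [(3,5)] -> total=13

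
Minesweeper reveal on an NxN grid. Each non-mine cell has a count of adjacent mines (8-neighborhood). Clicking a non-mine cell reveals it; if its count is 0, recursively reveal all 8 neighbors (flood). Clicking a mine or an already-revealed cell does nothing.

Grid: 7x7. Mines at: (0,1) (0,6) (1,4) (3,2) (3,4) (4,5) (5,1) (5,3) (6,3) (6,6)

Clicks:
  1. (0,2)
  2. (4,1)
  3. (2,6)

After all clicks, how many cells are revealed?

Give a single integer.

Click 1 (0,2) count=1: revealed 1 new [(0,2)] -> total=1
Click 2 (4,1) count=2: revealed 1 new [(4,1)] -> total=2
Click 3 (2,6) count=0: revealed 6 new [(1,5) (1,6) (2,5) (2,6) (3,5) (3,6)] -> total=8

Answer: 8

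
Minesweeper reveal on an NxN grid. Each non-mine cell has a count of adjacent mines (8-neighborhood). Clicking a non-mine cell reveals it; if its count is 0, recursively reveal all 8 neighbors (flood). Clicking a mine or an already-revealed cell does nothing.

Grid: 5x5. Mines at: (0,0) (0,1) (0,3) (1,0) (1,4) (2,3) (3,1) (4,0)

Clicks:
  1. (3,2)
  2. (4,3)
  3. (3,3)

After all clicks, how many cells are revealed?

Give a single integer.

Click 1 (3,2) count=2: revealed 1 new [(3,2)] -> total=1
Click 2 (4,3) count=0: revealed 5 new [(3,3) (3,4) (4,2) (4,3) (4,4)] -> total=6
Click 3 (3,3) count=1: revealed 0 new [(none)] -> total=6

Answer: 6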